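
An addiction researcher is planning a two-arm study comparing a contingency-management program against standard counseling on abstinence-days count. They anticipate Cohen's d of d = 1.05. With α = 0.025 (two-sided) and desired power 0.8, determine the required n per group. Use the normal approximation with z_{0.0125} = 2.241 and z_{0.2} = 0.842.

For two independent groups with equal n: n = 2·((z_{α/2} + z_β) / d)².
z_{α/2} + z_β = 2.241 + 0.842 = 3.083.
n = 2 × (3.083 / 1.05)² = 2 × 2.936² = 2 × 8.62 = 17.2.
Round up to the next whole participant.

n = 18 per group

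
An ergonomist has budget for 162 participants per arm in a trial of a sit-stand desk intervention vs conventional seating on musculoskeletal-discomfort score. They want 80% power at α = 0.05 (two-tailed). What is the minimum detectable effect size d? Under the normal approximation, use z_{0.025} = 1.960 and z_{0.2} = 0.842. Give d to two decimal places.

For two independent groups of n = 162 each: d_min = (z_{α/2} + z_β)·√(2/n).
z-sum = 1.960 + 0.842 = 2.802.
d_min = 2.802 × √(2/162) = 2.802 × 0.1111 = 0.311.

d_min ≈ 0.31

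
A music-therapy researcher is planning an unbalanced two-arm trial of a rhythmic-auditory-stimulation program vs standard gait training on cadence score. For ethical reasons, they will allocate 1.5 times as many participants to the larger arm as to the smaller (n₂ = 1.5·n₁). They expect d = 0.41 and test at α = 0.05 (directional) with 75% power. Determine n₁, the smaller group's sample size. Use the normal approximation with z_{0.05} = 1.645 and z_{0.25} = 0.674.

With allocation ratio k = n₂/n₁ = 1.5, Var(x̄₁−x̄₂) = σ²(1/n₁ + 1/(k·n₁)) = σ²·(k+1)/(k·n₁).
So n₁ = (1 + 1/k)·((z_{α} + z_β)/d)² = 1.667 × (2.319/0.41)².
n₁ = 1.667 × 31.99 = 53.3.
Round up: n₁ = 54, giving n₂ = 1.5 × 54 = 81.

n₁ = 54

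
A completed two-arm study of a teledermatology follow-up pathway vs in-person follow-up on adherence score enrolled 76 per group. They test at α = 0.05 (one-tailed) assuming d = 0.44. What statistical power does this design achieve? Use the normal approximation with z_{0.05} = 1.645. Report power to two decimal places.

For two equal groups, power = Φ(d·√(n/2) − z_{α}).
d·√(n/2) = 0.44 × √(76/2) = 0.44 × 6.164 = 2.712.
z_β = 2.712 − 1.645 = 1.067.
Power = Φ(1.067) = 0.857.

power ≈ 0.86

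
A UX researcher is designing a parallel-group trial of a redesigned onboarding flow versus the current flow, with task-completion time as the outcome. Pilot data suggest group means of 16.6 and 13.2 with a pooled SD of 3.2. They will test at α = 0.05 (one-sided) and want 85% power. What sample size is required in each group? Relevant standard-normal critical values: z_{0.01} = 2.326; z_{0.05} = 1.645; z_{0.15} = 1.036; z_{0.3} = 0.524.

n = 13 per group

Cohen's d = |M₁ − M₂| / SD_pooled = |16.6 − 13.2| / 3.2 = 3.4 / 3.2 = 1.063.
For two independent groups with equal n: n = 2·((z_{α} + z_β) / d)².
z_{α} + z_β = 1.645 + 1.036 = 2.681.
n = 2 × (2.681 / 1.063)² = 2 × 2.522² = 2 × 6.36 = 12.7.
Round up to the next whole participant.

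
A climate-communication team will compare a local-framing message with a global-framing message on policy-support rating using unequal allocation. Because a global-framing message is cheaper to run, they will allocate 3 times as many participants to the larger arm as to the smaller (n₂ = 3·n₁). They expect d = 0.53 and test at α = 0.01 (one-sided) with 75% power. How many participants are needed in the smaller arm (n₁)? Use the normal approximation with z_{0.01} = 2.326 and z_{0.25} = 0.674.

n₁ = 43

With allocation ratio k = n₂/n₁ = 3, Var(x̄₁−x̄₂) = σ²(1/n₁ + 1/(k·n₁)) = σ²·(k+1)/(k·n₁).
So n₁ = (1 + 1/k)·((z_{α} + z_β)/d)² = 1.333 × (3.000/0.53)².
n₁ = 1.333 × 32.04 = 42.7.
Round up: n₁ = 43, giving n₂ = 3 × 43 = 129.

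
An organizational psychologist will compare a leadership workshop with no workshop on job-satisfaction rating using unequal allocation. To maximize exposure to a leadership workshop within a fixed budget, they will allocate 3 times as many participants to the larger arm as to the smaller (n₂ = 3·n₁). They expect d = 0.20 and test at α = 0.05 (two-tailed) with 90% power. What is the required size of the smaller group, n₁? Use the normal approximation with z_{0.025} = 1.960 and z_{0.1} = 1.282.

With allocation ratio k = n₂/n₁ = 3, Var(x̄₁−x̄₂) = σ²(1/n₁ + 1/(k·n₁)) = σ²·(k+1)/(k·n₁).
So n₁ = (1 + 1/k)·((z_{α/2} + z_β)/d)² = 1.333 × (3.242/0.20)².
n₁ = 1.333 × 262.76 = 350.4.
Round up: n₁ = 351, giving n₂ = 3 × 351 = 1053.

n₁ = 351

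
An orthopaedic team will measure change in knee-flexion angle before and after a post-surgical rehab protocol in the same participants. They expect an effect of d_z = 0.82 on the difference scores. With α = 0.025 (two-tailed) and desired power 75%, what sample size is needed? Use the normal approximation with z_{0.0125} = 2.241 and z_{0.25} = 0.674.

n = 13 pairs

For a paired (one-sample on differences) test: n = ((z_{α/2} + z_β) / d)².
z_{α/2} + z_β = 2.241 + 0.674 = 2.915.
n = (2.915 / 0.82)² = 3.555² = 12.64.
Round up.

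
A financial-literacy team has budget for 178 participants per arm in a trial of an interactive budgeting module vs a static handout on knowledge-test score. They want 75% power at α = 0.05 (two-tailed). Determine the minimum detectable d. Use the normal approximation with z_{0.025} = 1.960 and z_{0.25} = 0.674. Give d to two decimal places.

d_min ≈ 0.28

For two independent groups of n = 178 each: d_min = (z_{α/2} + z_β)·√(2/n).
z-sum = 1.960 + 0.674 = 2.634.
d_min = 2.634 × √(2/178) = 2.634 × 0.1060 = 0.279.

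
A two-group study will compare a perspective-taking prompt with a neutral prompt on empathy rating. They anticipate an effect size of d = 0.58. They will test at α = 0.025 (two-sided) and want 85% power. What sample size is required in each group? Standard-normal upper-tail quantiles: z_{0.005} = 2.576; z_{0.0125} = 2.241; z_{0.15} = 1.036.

For two independent groups with equal n: n = 2·((z_{α/2} + z_β) / d)².
z_{α/2} + z_β = 2.241 + 1.036 = 3.277.
n = 2 × (3.277 / 0.58)² = 2 × 5.650² = 2 × 31.92 = 63.8.
Round up to the next whole participant.

n = 64 per group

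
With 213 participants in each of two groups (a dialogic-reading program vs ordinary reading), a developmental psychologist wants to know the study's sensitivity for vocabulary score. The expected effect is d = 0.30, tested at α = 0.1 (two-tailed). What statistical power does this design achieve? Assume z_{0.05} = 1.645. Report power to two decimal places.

power ≈ 0.93

For two equal groups, power = Φ(d·√(n/2) − z_{α/2}).
d·√(n/2) = 0.30 × √(213/2) = 0.30 × 10.320 = 3.096.
z_β = 3.096 − 1.645 = 1.451.
Power = Φ(1.451) = 0.927.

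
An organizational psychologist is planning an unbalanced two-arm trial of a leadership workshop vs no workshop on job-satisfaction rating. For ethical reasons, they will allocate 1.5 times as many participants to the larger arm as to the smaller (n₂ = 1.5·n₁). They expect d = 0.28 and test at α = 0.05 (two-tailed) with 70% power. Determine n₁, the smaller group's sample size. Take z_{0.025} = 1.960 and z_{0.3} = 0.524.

With allocation ratio k = n₂/n₁ = 1.5, Var(x̄₁−x̄₂) = σ²(1/n₁ + 1/(k·n₁)) = σ²·(k+1)/(k·n₁).
So n₁ = (1 + 1/k)·((z_{α/2} + z_β)/d)² = 1.667 × (2.484/0.28)².
n₁ = 1.667 × 78.70 = 131.2.
Round up: n₁ = 132, giving n₂ = 1.5 × 132 = 198.

n₁ = 132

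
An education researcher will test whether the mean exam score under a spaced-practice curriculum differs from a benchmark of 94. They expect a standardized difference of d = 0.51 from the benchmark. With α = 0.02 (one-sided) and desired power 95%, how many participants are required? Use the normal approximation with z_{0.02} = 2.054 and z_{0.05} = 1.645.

n = 53

For a one-sample test: n = ((z_{α} + z_β) / d)².
z_{α} + z_β = 2.054 + 1.645 = 3.699.
n = (3.699 / 0.51)² = 7.253² = 52.61.
Round up.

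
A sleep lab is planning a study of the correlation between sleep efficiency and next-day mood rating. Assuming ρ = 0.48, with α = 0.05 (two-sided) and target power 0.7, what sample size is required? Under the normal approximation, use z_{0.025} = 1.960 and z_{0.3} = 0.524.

n = 26

Fisher's z: C = ½·ln((1+r)/(1−r)) = ½·ln(2.8462) = 0.5230.
n = ((z_{α/2} + z_β)/C)² + 3.
(1.960 + 0.524) / 0.5230 = 2.484 / 0.5230 = 4.750.
n = 4.750² + 3 = 22.56 + 3 = 25.6.
Round up.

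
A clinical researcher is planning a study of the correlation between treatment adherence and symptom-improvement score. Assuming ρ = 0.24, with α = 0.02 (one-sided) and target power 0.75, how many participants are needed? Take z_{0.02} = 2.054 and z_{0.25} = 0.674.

Fisher's z: C = ½·ln((1+r)/(1−r)) = ½·ln(1.6316) = 0.2448.
n = ((z_{α} + z_β)/C)² + 3.
(2.054 + 0.674) / 0.2448 = 2.728 / 0.2448 = 11.144.
n = 11.144² + 3 = 124.18 + 3 = 127.2.
Round up.

n = 128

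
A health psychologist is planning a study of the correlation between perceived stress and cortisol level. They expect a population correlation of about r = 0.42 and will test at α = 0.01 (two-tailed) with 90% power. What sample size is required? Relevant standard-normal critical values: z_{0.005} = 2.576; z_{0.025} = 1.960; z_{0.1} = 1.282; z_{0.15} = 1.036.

n = 78

Fisher's z: C = ½·ln((1+r)/(1−r)) = ½·ln(2.4483) = 0.4477.
n = ((z_{α/2} + z_β)/C)² + 3.
(2.576 + 1.282) / 0.4477 = 3.858 / 0.4477 = 8.617.
n = 8.617² + 3 = 74.26 + 3 = 77.3.
Round up.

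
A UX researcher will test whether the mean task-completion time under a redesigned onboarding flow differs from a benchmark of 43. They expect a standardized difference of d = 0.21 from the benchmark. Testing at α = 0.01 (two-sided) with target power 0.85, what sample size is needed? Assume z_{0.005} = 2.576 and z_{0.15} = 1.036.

For a one-sample test: n = ((z_{α/2} + z_β) / d)².
z_{α/2} + z_β = 2.576 + 1.036 = 3.612.
n = (3.612 / 0.21)² = 17.200² = 295.84.
Round up.

n = 296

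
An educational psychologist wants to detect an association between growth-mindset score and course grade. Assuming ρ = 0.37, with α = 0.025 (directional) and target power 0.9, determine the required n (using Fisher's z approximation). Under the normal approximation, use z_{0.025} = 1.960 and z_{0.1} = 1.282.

Fisher's z: C = ½·ln((1+r)/(1−r)) = ½·ln(2.1746) = 0.3884.
n = ((z_{α} + z_β)/C)² + 3.
(1.960 + 1.282) / 0.3884 = 3.242 / 0.3884 = 8.347.
n = 8.347² + 3 = 69.67 + 3 = 72.7.
Round up.

n = 73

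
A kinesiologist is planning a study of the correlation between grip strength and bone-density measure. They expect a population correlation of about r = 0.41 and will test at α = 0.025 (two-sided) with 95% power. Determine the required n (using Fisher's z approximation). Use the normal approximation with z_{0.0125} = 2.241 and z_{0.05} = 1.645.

n = 83

Fisher's z: C = ½·ln((1+r)/(1−r)) = ½·ln(2.3898) = 0.4356.
n = ((z_{α/2} + z_β)/C)² + 3.
(2.241 + 1.645) / 0.4356 = 3.886 / 0.4356 = 8.921.
n = 8.921² + 3 = 79.58 + 3 = 82.6.
Round up.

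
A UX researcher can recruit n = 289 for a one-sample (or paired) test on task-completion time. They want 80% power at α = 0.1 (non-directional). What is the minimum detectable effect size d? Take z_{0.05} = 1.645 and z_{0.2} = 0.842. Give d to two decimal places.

For a single sample (or paired design) of n = 289: d_min = (z_{α/2} + z_β)/√n.
z-sum = 1.645 + 0.842 = 2.487.
d_min = 2.487 / √289 = 2.487 / 17.000 = 0.146.

d_min ≈ 0.15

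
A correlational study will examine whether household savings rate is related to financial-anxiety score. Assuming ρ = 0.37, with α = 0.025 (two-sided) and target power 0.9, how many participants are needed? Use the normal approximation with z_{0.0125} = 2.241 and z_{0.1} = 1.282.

n = 86

Fisher's z: C = ½·ln((1+r)/(1−r)) = ½·ln(2.1746) = 0.3884.
n = ((z_{α/2} + z_β)/C)² + 3.
(2.241 + 1.282) / 0.3884 = 3.523 / 0.3884 = 9.071.
n = 9.071² + 3 = 82.27 + 3 = 85.3.
Round up.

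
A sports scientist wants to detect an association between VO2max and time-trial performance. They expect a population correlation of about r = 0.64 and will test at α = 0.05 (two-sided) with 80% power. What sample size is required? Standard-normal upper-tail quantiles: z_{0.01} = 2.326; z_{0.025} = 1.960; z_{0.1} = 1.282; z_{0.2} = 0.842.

Fisher's z: C = ½·ln((1+r)/(1−r)) = ½·ln(4.5556) = 0.7582.
n = ((z_{α/2} + z_β)/C)² + 3.
(1.960 + 0.842) / 0.7582 = 2.802 / 0.7582 = 3.696.
n = 3.696² + 3 = 13.66 + 3 = 16.7.
Round up.

n = 17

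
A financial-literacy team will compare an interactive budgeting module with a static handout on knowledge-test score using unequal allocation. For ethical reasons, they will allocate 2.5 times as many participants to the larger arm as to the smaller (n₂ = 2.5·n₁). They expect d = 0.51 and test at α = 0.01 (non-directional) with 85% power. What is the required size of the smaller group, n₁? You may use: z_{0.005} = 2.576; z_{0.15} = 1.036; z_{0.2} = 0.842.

n₁ = 71

With allocation ratio k = n₂/n₁ = 2.5, Var(x̄₁−x̄₂) = σ²(1/n₁ + 1/(k·n₁)) = σ²·(k+1)/(k·n₁).
So n₁ = (1 + 1/k)·((z_{α/2} + z_β)/d)² = 1.400 × (3.612/0.51)².
n₁ = 1.400 × 50.16 = 70.2.
Round up: n₁ = 71, giving n₂ = ⌈2.5 × 71⌉ = ⌈177.5⌉ = 178.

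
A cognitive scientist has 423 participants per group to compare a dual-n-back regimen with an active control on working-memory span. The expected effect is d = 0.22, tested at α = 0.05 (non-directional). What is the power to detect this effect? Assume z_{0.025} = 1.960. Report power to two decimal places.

power ≈ 0.89

For two equal groups, power = Φ(d·√(n/2) − z_{α/2}).
d·√(n/2) = 0.22 × √(423/2) = 0.22 × 14.543 = 3.199.
z_β = 3.199 − 1.960 = 1.239.
Power = Φ(1.239) = 0.892.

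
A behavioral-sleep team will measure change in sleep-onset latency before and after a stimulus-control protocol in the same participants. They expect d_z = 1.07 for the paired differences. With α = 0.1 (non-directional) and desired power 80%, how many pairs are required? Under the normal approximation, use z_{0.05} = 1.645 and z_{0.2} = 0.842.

For a paired (one-sample on differences) test: n = ((z_{α/2} + z_β) / d)².
z_{α/2} + z_β = 1.645 + 0.842 = 2.487.
n = (2.487 / 1.07)² = 2.324² = 5.40.
Round up.

n = 6 pairs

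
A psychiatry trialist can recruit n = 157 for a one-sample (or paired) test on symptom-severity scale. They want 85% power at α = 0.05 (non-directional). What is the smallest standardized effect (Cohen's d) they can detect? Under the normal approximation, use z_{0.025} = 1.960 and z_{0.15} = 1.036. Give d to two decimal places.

For a single sample (or paired design) of n = 157: d_min = (z_{α/2} + z_β)/√n.
z-sum = 1.960 + 1.036 = 2.996.
d_min = 2.996 / √157 = 2.996 / 12.530 = 0.239.

d_min ≈ 0.24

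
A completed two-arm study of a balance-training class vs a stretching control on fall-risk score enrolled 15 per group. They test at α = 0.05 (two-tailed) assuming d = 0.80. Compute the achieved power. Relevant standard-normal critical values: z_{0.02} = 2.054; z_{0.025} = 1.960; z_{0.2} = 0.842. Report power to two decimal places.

power ≈ 0.59

For two equal groups, power = Φ(d·√(n/2) − z_{α/2}).
d·√(n/2) = 0.80 × √(15/2) = 0.80 × 2.739 = 2.191.
z_β = 2.191 − 1.960 = 0.231.
Power = Φ(0.231) = 0.591.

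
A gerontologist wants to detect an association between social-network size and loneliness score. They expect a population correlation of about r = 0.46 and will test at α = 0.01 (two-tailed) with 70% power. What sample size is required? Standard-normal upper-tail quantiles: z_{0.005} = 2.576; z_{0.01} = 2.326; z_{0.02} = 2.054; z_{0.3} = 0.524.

n = 42

Fisher's z: C = ½·ln((1+r)/(1−r)) = ½·ln(2.7037) = 0.4973.
n = ((z_{α/2} + z_β)/C)² + 3.
(2.576 + 0.524) / 0.4973 = 3.100 / 0.4973 = 6.234.
n = 6.234² + 3 = 38.86 + 3 = 41.9.
Round up.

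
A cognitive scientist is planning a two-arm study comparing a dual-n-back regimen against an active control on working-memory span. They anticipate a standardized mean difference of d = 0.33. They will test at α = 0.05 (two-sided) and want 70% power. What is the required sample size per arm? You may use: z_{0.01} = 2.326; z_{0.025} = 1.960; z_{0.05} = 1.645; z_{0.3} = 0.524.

n = 114 per group

For two independent groups with equal n: n = 2·((z_{α/2} + z_β) / d)².
z_{α/2} + z_β = 1.960 + 0.524 = 2.484.
n = 2 × (2.484 / 0.33)² = 2 × 7.527² = 2 × 56.66 = 113.3.
Round up to the next whole participant.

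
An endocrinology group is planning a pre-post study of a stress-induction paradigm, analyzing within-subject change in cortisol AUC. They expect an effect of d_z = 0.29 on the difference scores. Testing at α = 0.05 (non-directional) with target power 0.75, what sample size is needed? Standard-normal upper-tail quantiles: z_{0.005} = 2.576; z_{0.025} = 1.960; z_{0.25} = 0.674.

n = 83 pairs

For a paired (one-sample on differences) test: n = ((z_{α/2} + z_β) / d)².
z_{α/2} + z_β = 1.960 + 0.674 = 2.634.
n = (2.634 / 0.29)² = 9.083² = 82.50.
Round up.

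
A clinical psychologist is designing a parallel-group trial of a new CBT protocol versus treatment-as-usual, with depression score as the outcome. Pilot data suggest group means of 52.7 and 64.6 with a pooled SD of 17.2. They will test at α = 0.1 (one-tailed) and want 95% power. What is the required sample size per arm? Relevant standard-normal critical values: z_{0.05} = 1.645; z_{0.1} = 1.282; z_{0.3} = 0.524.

Cohen's d = |M₁ − M₂| / SD_pooled = |52.7 − 64.6| / 17.2 = 11.9 / 17.2 = 0.692.
For two independent groups with equal n: n = 2·((z_{α} + z_β) / d)².
z_{α} + z_β = 1.282 + 1.645 = 2.927.
n = 2 × (2.927 / 0.692)² = 2 × 4.230² = 2 × 17.89 = 35.8.
Round up to the next whole participant.

n = 36 per group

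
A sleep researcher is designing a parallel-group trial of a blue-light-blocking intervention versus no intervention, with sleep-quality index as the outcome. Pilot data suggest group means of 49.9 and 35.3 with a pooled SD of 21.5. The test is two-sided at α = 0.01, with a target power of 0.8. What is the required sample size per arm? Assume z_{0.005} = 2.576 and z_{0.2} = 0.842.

n = 51 per group

Cohen's d = |M₁ − M₂| / SD_pooled = |49.9 − 35.3| / 21.5 = 14.6 / 21.5 = 0.679.
For two independent groups with equal n: n = 2·((z_{α/2} + z_β) / d)².
z_{α/2} + z_β = 2.576 + 0.842 = 3.418.
n = 2 × (3.418 / 0.679)² = 2 × 5.034² = 2 × 25.34 = 50.7.
Round up to the next whole participant.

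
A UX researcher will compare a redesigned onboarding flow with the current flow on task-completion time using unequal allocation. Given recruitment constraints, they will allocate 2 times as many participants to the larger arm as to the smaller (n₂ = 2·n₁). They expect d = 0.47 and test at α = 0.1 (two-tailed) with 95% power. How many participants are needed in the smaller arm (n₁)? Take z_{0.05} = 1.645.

With allocation ratio k = n₂/n₁ = 2, Var(x̄₁−x̄₂) = σ²(1/n₁ + 1/(k·n₁)) = σ²·(k+1)/(k·n₁).
So n₁ = (1 + 1/k)·((z_{α/2} + z_β)/d)² = 1.500 × (3.290/0.47)².
n₁ = 1.500 × 49.00 = 73.5.
Round up: n₁ = 74, giving n₂ = 2 × 74 = 148.

n₁ = 74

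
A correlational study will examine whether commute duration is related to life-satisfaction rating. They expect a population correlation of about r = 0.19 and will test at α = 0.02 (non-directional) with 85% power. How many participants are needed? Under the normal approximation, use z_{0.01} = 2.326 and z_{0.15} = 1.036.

n = 309

Fisher's z: C = ½·ln((1+r)/(1−r)) = ½·ln(1.4691) = 0.1923.
n = ((z_{α/2} + z_β)/C)² + 3.
(2.326 + 1.036) / 0.1923 = 3.362 / 0.1923 = 17.483.
n = 17.483² + 3 = 305.66 + 3 = 308.7.
Round up.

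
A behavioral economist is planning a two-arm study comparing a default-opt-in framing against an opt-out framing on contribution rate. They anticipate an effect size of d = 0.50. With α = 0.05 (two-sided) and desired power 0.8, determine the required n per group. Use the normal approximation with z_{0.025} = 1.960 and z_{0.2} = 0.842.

n = 63 per group

For two independent groups with equal n: n = 2·((z_{α/2} + z_β) / d)².
z_{α/2} + z_β = 1.960 + 0.842 = 2.802.
n = 2 × (2.802 / 0.50)² = 2 × 5.604² = 2 × 31.40 = 62.8.
Round up to the next whole participant.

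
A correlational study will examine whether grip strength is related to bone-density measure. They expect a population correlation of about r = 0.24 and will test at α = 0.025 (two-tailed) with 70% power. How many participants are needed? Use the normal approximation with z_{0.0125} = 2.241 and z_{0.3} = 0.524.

n = 131

Fisher's z: C = ½·ln((1+r)/(1−r)) = ½·ln(1.6316) = 0.2448.
n = ((z_{α/2} + z_β)/C)² + 3.
(2.241 + 0.524) / 0.2448 = 2.765 / 0.2448 = 11.295.
n = 11.295² + 3 = 127.58 + 3 = 130.6.
Round up.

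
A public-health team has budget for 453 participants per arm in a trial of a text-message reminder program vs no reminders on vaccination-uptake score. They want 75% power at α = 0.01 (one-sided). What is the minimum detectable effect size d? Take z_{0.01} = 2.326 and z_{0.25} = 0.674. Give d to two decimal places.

d_min ≈ 0.20

For two independent groups of n = 453 each: d_min = (z_{α} + z_β)·√(2/n).
z-sum = 2.326 + 0.674 = 3.000.
d_min = 3.000 × √(2/453) = 3.000 × 0.0664 = 0.199.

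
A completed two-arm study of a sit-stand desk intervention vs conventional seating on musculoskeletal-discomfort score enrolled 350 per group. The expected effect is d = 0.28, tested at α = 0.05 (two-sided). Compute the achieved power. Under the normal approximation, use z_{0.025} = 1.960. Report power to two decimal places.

power ≈ 0.96

For two equal groups, power = Φ(d·√(n/2) − z_{α/2}).
d·√(n/2) = 0.28 × √(350/2) = 0.28 × 13.229 = 3.704.
z_β = 3.704 − 1.960 = 1.744.
Power = Φ(1.744) = 0.959.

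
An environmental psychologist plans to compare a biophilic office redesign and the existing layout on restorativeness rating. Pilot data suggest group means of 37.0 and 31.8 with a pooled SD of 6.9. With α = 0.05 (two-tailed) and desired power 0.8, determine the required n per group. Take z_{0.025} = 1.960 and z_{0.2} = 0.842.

n = 28 per group

Cohen's d = |M₁ − M₂| / SD_pooled = |37.0 − 31.8| / 6.9 = 5.2 / 6.9 = 0.754.
For two independent groups with equal n: n = 2·((z_{α/2} + z_β) / d)².
z_{α/2} + z_β = 1.960 + 0.842 = 2.802.
n = 2 × (2.802 / 0.754)² = 2 × 3.716² = 2 × 13.81 = 27.6.
Round up to the next whole participant.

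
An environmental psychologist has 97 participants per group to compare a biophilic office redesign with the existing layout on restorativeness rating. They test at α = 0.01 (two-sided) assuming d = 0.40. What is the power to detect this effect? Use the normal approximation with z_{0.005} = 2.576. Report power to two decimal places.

For two equal groups, power = Φ(d·√(n/2) − z_{α/2}).
d·√(n/2) = 0.40 × √(97/2) = 0.40 × 6.964 = 2.786.
z_β = 2.786 − 2.576 = 0.210.
Power = Φ(0.210) = 0.583.

power ≈ 0.58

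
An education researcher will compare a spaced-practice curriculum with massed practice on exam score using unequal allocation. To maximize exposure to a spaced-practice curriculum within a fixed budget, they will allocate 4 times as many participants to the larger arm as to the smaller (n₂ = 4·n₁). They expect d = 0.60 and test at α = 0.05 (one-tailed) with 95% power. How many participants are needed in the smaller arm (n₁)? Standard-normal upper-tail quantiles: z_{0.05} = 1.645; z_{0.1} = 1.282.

n₁ = 38

With allocation ratio k = n₂/n₁ = 4, Var(x̄₁−x̄₂) = σ²(1/n₁ + 1/(k·n₁)) = σ²·(k+1)/(k·n₁).
So n₁ = (1 + 1/k)·((z_{α} + z_β)/d)² = 1.250 × (3.290/0.60)².
n₁ = 1.250 × 30.07 = 37.6.
Round up: n₁ = 38, giving n₂ = 4 × 38 = 152.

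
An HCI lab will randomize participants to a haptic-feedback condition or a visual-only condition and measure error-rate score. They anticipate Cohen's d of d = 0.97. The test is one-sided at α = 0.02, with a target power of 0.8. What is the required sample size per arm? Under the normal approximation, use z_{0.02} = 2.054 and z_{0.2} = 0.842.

For two independent groups with equal n: n = 2·((z_{α} + z_β) / d)².
z_{α} + z_β = 2.054 + 0.842 = 2.896.
n = 2 × (2.896 / 0.97)² = 2 × 2.986² = 2 × 8.91 = 17.8.
Round up to the next whole participant.

n = 18 per group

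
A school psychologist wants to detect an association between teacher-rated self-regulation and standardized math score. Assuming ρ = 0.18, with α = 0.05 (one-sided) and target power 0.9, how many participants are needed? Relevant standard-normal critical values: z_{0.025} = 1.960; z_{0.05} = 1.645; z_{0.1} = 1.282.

n = 262

Fisher's z: C = ½·ln((1+r)/(1−r)) = ½·ln(1.4390) = 0.1820.
n = ((z_{α} + z_β)/C)² + 3.
(1.645 + 1.282) / 0.1820 = 2.927 / 0.1820 = 16.082.
n = 16.082² + 3 = 258.64 + 3 = 261.6.
Round up.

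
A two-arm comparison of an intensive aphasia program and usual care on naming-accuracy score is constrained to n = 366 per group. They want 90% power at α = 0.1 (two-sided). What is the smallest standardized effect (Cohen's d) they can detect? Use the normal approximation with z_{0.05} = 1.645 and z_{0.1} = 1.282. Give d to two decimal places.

For two independent groups of n = 366 each: d_min = (z_{α/2} + z_β)·√(2/n).
z-sum = 1.645 + 1.282 = 2.927.
d_min = 2.927 × √(2/366) = 2.927 × 0.0739 = 0.216.

d_min ≈ 0.22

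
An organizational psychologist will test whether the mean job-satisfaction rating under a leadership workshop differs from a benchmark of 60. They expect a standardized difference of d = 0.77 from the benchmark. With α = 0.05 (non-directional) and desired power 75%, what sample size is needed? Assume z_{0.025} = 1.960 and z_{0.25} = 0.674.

For a one-sample test: n = ((z_{α/2} + z_β) / d)².
z_{α/2} + z_β = 1.960 + 0.674 = 2.634.
n = (2.634 / 0.77)² = 3.421² = 11.70.
Round up.

n = 12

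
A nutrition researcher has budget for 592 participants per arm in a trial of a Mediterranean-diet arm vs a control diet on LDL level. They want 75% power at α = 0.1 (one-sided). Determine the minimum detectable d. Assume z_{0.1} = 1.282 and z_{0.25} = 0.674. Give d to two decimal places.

For two independent groups of n = 592 each: d_min = (z_{α} + z_β)·√(2/n).
z-sum = 1.282 + 0.674 = 1.956.
d_min = 1.956 × √(2/592) = 1.956 × 0.0581 = 0.114.

d_min ≈ 0.11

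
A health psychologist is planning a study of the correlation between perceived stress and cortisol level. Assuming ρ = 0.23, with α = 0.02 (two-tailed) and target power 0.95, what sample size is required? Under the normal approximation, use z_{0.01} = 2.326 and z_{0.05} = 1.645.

Fisher's z: C = ½·ln((1+r)/(1−r)) = ½·ln(1.5974) = 0.2342.
n = ((z_{α/2} + z_β)/C)² + 3.
(2.326 + 1.645) / 0.2342 = 3.971 / 0.2342 = 16.956.
n = 16.956² + 3 = 287.49 + 3 = 290.5.
Round up.

n = 291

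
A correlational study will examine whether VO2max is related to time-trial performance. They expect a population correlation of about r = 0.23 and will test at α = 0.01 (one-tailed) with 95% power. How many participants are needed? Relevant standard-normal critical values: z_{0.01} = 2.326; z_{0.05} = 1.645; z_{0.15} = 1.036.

n = 291

Fisher's z: C = ½·ln((1+r)/(1−r)) = ½·ln(1.5974) = 0.2342.
n = ((z_{α} + z_β)/C)² + 3.
(2.326 + 1.645) / 0.2342 = 3.971 / 0.2342 = 16.956.
n = 16.956² + 3 = 287.49 + 3 = 290.5.
Round up.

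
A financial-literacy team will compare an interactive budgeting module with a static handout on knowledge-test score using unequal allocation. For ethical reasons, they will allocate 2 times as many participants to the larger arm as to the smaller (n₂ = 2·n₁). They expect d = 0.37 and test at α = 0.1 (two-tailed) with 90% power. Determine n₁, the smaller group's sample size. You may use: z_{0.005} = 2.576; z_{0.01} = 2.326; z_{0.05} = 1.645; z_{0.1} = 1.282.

With allocation ratio k = n₂/n₁ = 2, Var(x̄₁−x̄₂) = σ²(1/n₁ + 1/(k·n₁)) = σ²·(k+1)/(k·n₁).
So n₁ = (1 + 1/k)·((z_{α/2} + z_β)/d)² = 1.500 × (2.927/0.37)².
n₁ = 1.500 × 62.58 = 93.9.
Round up: n₁ = 94, giving n₂ = 2 × 94 = 188.

n₁ = 94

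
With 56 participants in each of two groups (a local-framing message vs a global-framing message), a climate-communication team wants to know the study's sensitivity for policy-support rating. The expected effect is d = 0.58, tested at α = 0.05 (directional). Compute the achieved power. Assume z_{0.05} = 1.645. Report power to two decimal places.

For two equal groups, power = Φ(d·√(n/2) − z_{α}).
d·√(n/2) = 0.58 × √(56/2) = 0.58 × 5.292 = 3.069.
z_β = 3.069 − 1.645 = 1.424.
Power = Φ(1.424) = 0.923.

power ≈ 0.92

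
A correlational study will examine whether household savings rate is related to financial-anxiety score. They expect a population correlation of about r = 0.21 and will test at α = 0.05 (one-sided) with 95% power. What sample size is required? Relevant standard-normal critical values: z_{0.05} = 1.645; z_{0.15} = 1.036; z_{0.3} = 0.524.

n = 242

Fisher's z: C = ½·ln((1+r)/(1−r)) = ½·ln(1.5316) = 0.2132.
n = ((z_{α} + z_β)/C)² + 3.
(1.645 + 1.645) / 0.2132 = 3.290 / 0.2132 = 15.432.
n = 15.432² + 3 = 238.13 + 3 = 241.1.
Round up.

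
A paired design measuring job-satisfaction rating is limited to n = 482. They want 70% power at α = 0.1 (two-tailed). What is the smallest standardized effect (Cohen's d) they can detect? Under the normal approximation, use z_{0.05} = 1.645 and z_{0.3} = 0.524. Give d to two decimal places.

For a single sample (or paired design) of n = 482: d_min = (z_{α/2} + z_β)/√n.
z-sum = 1.645 + 0.524 = 2.169.
d_min = 2.169 / √482 = 2.169 / 21.954 = 0.099.

d_min ≈ 0.10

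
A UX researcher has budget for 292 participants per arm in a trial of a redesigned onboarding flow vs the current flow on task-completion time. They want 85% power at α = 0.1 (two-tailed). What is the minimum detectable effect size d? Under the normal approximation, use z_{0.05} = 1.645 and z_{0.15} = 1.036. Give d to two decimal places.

d_min ≈ 0.22

For two independent groups of n = 292 each: d_min = (z_{α/2} + z_β)·√(2/n).
z-sum = 1.645 + 1.036 = 2.681.
d_min = 2.681 × √(2/292) = 2.681 × 0.0828 = 0.222.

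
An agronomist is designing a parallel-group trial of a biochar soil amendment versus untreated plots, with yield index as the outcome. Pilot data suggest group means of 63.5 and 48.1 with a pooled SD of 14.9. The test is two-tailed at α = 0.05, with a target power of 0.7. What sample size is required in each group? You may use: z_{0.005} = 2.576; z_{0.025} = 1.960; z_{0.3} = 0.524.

Cohen's d = |M₁ − M₂| / SD_pooled = |63.5 − 48.1| / 14.9 = 15.4 / 14.9 = 1.034.
For two independent groups with equal n: n = 2·((z_{α/2} + z_β) / d)².
z_{α/2} + z_β = 1.960 + 0.524 = 2.484.
n = 2 × (2.484 / 1.034)² = 2 × 2.402² = 2 × 5.77 = 11.5.
Round up to the next whole participant.

n = 12 per group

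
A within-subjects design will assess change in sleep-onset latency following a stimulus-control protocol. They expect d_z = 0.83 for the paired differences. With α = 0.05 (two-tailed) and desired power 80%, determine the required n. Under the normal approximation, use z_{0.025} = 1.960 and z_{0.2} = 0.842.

For a paired (one-sample on differences) test: n = ((z_{α/2} + z_β) / d)².
z_{α/2} + z_β = 1.960 + 0.842 = 2.802.
n = (2.802 / 0.83)² = 3.376² = 11.40.
Round up.

n = 12 pairs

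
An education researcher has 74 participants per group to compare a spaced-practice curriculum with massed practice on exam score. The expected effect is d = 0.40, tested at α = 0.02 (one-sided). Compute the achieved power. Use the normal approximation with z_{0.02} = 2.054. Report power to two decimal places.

power ≈ 0.65

For two equal groups, power = Φ(d·√(n/2) − z_{α}).
d·√(n/2) = 0.40 × √(74/2) = 0.40 × 6.083 = 2.433.
z_β = 2.433 − 2.054 = 0.379.
Power = Φ(0.379) = 0.648.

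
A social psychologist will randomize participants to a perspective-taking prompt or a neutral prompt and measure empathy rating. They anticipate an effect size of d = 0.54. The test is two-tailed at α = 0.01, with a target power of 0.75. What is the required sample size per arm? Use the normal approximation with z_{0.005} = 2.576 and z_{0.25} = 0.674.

For two independent groups with equal n: n = 2·((z_{α/2} + z_β) / d)².
z_{α/2} + z_β = 2.576 + 0.674 = 3.250.
n = 2 × (3.250 / 0.54)² = 2 × 6.019² = 2 × 36.22 = 72.4.
Round up to the next whole participant.

n = 73 per group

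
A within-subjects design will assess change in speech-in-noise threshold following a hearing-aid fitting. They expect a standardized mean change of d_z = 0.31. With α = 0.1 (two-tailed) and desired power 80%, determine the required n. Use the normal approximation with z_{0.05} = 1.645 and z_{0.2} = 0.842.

n = 65 pairs

For a paired (one-sample on differences) test: n = ((z_{α/2} + z_β) / d)².
z_{α/2} + z_β = 1.645 + 0.842 = 2.487.
n = (2.487 / 0.31)² = 8.023² = 64.36.
Round up.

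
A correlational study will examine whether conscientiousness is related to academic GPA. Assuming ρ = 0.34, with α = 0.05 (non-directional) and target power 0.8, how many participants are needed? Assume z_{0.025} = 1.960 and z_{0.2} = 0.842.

Fisher's z: C = ½·ln((1+r)/(1−r)) = ½·ln(2.0303) = 0.3541.
n = ((z_{α/2} + z_β)/C)² + 3.
(1.960 + 0.842) / 0.3541 = 2.802 / 0.3541 = 7.913.
n = 7.913² + 3 = 62.62 + 3 = 65.6.
Round up.

n = 66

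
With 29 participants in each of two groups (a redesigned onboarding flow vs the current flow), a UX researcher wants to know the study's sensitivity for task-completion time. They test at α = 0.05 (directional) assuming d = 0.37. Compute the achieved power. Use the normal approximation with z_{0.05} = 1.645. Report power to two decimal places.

power ≈ 0.41

For two equal groups, power = Φ(d·√(n/2) − z_{α}).
d·√(n/2) = 0.37 × √(29/2) = 0.37 × 3.808 = 1.409.
z_β = 1.409 − 1.645 = -0.236.
Power = Φ(-0.236) = 0.407.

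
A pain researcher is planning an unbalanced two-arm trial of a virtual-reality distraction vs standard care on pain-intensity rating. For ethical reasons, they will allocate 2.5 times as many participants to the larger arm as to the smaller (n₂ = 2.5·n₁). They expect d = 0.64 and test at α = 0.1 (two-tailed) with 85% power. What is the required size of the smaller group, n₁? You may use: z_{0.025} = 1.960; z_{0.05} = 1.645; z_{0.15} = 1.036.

n₁ = 25

With allocation ratio k = n₂/n₁ = 2.5, Var(x̄₁−x̄₂) = σ²(1/n₁ + 1/(k·n₁)) = σ²·(k+1)/(k·n₁).
So n₁ = (1 + 1/k)·((z_{α/2} + z_β)/d)² = 1.400 × (2.681/0.64)².
n₁ = 1.400 × 17.55 = 24.6.
Round up: n₁ = 25, giving n₂ = ⌈2.5 × 25⌉ = ⌈62.5⌉ = 63.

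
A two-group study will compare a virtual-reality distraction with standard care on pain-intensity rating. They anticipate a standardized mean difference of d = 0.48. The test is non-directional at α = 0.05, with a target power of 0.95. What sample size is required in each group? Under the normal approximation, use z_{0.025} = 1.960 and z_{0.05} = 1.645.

n = 113 per group

For two independent groups with equal n: n = 2·((z_{α/2} + z_β) / d)².
z_{α/2} + z_β = 1.960 + 1.645 = 3.605.
n = 2 × (3.605 / 0.48)² = 2 × 7.510² = 2 × 56.41 = 112.8.
Round up to the next whole participant.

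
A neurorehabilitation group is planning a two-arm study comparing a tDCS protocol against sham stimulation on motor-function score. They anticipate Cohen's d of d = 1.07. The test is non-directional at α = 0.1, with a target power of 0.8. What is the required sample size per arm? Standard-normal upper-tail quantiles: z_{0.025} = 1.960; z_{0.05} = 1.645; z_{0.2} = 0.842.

For two independent groups with equal n: n = 2·((z_{α/2} + z_β) / d)².
z_{α/2} + z_β = 1.645 + 0.842 = 2.487.
n = 2 × (2.487 / 1.07)² = 2 × 2.324² = 2 × 5.40 = 10.8.
Round up to the next whole participant.

n = 11 per group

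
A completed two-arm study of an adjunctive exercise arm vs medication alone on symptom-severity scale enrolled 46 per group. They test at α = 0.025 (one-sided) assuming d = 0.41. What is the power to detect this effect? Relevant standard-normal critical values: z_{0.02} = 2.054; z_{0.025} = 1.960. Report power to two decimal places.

power ≈ 0.50

For two equal groups, power = Φ(d·√(n/2) − z_{α}).
d·√(n/2) = 0.41 × √(46/2) = 0.41 × 4.796 = 1.966.
z_β = 1.966 − 1.960 = 0.006.
Power = Φ(0.006) = 0.503.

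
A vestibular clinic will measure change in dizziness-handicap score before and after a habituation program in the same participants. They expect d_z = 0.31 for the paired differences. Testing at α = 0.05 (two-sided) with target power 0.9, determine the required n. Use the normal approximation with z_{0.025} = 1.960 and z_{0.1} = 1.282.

n = 110 pairs

For a paired (one-sample on differences) test: n = ((z_{α/2} + z_β) / d)².
z_{α/2} + z_β = 1.960 + 1.282 = 3.242.
n = (3.242 / 0.31)² = 10.458² = 109.37.
Round up.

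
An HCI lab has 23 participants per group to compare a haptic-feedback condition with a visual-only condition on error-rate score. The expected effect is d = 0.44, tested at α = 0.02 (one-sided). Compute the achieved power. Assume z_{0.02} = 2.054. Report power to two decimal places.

For two equal groups, power = Φ(d·√(n/2) − z_{α}).
d·√(n/2) = 0.44 × √(23/2) = 0.44 × 3.391 = 1.492.
z_β = 1.492 − 2.054 = -0.562.
Power = Φ(-0.562) = 0.287.

power ≈ 0.29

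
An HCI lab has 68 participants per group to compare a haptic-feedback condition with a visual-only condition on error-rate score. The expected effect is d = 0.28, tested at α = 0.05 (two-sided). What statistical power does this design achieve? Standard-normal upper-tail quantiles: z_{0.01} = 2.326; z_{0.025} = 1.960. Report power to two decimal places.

For two equal groups, power = Φ(d·√(n/2) − z_{α/2}).
d·√(n/2) = 0.28 × √(68/2) = 0.28 × 5.831 = 1.633.
z_β = 1.633 − 1.960 = -0.327.
Power = Φ(-0.327) = 0.372.

power ≈ 0.37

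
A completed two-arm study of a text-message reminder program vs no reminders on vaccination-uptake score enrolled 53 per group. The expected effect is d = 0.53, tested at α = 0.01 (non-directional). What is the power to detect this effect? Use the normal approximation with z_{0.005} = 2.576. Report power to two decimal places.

For two equal groups, power = Φ(d·√(n/2) − z_{α/2}).
d·√(n/2) = 0.53 × √(53/2) = 0.53 × 5.148 = 2.728.
z_β = 2.728 − 2.576 = 0.152.
Power = Φ(0.152) = 0.561.

power ≈ 0.56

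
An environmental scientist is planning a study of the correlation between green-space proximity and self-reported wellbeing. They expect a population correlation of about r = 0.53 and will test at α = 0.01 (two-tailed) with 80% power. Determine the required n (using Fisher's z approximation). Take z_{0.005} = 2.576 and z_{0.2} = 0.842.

n = 37

Fisher's z: C = ½·ln((1+r)/(1−r)) = ½·ln(3.2553) = 0.5901.
n = ((z_{α/2} + z_β)/C)² + 3.
(2.576 + 0.842) / 0.5901 = 3.418 / 0.5901 = 5.792.
n = 5.792² + 3 = 33.55 + 3 = 36.6.
Round up.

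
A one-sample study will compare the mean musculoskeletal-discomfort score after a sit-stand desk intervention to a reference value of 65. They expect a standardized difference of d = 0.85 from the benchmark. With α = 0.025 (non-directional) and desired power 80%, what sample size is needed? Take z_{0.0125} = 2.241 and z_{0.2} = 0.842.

n = 14

For a one-sample test: n = ((z_{α/2} + z_β) / d)².
z_{α/2} + z_β = 2.241 + 0.842 = 3.083.
n = (3.083 / 0.85)² = 3.627² = 13.16.
Round up.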